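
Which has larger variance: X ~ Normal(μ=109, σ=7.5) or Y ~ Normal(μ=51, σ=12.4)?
Y has larger variance (153.7600 > 56.2500)

Compute the variance for each distribution:

X ~ Normal(μ=109, σ=7.5):
Var(X) = 56.2500

Y ~ Normal(μ=51, σ=12.4):
Var(Y) = 153.7600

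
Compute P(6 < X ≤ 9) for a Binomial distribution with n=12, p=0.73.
0.592626

We have X ~ Binomial(n=12, p=0.73).

To find P(6 < X ≤ 9), we use:
P(6 < X ≤ 9) = P(X ≤ 9) - P(X ≤ 6)
                 = F(9) - F(6)
                 = 0.668675 - 0.076049
                 = 0.592626

So there's approximately a 59.3% chance that X falls in this range.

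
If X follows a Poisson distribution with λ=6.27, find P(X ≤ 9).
0.896238

We have X ~ Poisson(λ=6.27).

The CDF gives us P(X ≤ k).

Using the CDF:
P(X ≤ 9) = 0.896238

This means there's approximately a 89.6% chance that X is at most 9.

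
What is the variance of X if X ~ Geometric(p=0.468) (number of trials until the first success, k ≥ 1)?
2.4290

We have X ~ Geometric(p=0.468) (number of trials until the first success, k ≥ 1).

For a Geometric distribution with p=0.468 (number of trials until the first success, k ≥ 1):
Var(X) = 2.4290

The variance measures the spread of the distribution around the mean.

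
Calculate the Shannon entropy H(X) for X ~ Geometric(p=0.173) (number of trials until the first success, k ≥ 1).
2.6625 nats

We have X ~ Geometric(p=0.173) (number of trials until the first success, k ≥ 1).

The Shannon entropy measures the uncertainty or information content of the distribution.

For a Geometric distribution with p=0.173 (number of trials until the first success, k ≥ 1):
H(X) = 2.6625 nats

(In bits, this would be 3.8412 bits.)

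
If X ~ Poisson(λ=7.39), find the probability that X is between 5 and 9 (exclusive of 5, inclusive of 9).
0.535166

We have X ~ Poisson(λ=7.39).

To find P(5 < X ≤ 9), we use:
P(5 < X ≤ 9) = P(X ≤ 9) - P(X ≤ 5)
                 = F(9) - F(5)
                 = 0.788855 - 0.253689
                 = 0.535166

So there's approximately a 53.5% chance that X falls in this range.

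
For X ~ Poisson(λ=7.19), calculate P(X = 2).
0.019492

We have X ~ Poisson(λ=7.19).

For a Poisson distribution, the PMF gives us the probability of each outcome.

Using the PMF formula:
P(X = 2) = 0.019492

Rounded to 4 decimal places: 0.0195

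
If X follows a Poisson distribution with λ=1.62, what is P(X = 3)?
0.140229

We have X ~ Poisson(λ=1.62).

For a Poisson distribution, the PMF gives us the probability of each outcome.

Using the PMF formula:
P(X = 3) = 0.140229

Rounded to 4 decimal places: 0.1402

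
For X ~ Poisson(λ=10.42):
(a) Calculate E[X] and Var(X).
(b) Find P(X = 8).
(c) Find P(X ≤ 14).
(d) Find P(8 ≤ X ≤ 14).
(a) E[X] = 10.4200, Var(X) = 10.4200
(b) P(X = 8) = 0.102819
(c) P(X ≤ 14) = 0.892824
(d) P(8 ≤ X ≤ 14) = 0.708081

We have X ~ Poisson(λ=10.42).

(a) Moments:
E[X] = 10.4200
Var(X) = 10.4200
σ = √Var(X) = 3.2280

(b) Point probability using PMF:
P(X = 8) = 0.102819

(c) Cumulative probability using CDF:
P(X ≤ 14) = F(14) = 0.892824

(d) Range probability:
P(8 ≤ X ≤ 14) = P(X ≤ 14) - P(X ≤ 7)
                   = F(14) - F(7)
                   = 0.892824 - 0.184743
                   = 0.708081

This means approximately 70.8% of outcomes fall in the interval [8, 14].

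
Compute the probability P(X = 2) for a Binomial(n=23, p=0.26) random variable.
0.030686

We have X ~ Binomial(n=23, p=0.26).

For a Binomial distribution, the PMF gives us the probability of each outcome.

Using the PMF formula:
P(X = 2) = 0.030686

Rounded to 4 decimal places: 0.0307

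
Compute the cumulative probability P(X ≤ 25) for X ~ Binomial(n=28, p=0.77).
0.971417

We have X ~ Binomial(n=28, p=0.77).

The CDF gives us P(X ≤ k).

Using the CDF:
P(X ≤ 25) = 0.971417

This means there's approximately a 97.1% chance that X is at most 25.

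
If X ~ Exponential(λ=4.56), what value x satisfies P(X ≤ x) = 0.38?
0.1048

We have X ~ Exponential(λ=4.56).

We want to find x such that P(X ≤ x) = 0.38.

This is the 38th percentile, which means 38% of values fall below this point.

Using the inverse CDF (quantile function):
x = F⁻¹(0.38) = 0.1048

Verification: P(X ≤ 0.1048) = 0.38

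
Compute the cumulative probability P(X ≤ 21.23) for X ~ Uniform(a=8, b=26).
0.735000

We have X ~ Uniform(a=8, b=26).

The CDF gives us P(X ≤ k).

Using the CDF:
P(X ≤ 21.23) = 0.735000

This means there's approximately a 73.5% chance that X is at most 21.23.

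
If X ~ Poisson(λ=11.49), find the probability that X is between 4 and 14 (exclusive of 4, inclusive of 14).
0.805261

We have X ~ Poisson(λ=11.49).

To find P(4 < X ≤ 14), we use:
P(4 < X ≤ 14) = P(X ≤ 14) - P(X ≤ 4)
                 = F(14) - F(4)
                 = 0.816081 - 0.010821
                 = 0.805261

So there's approximately a 80.5% chance that X falls in this range.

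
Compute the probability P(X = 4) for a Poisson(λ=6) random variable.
0.133853

We have X ~ Poisson(λ=6).

For a Poisson distribution, the PMF gives us the probability of each outcome.

Using the PMF formula:
P(X = 4) = 0.133853

Rounded to 4 decimal places: 0.1339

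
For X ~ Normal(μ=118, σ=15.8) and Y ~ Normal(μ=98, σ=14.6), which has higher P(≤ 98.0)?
Y has higher probability (P(Y ≤ 98.0) = 0.5000 > P(X ≤ 98.0) = 0.1028)

Compute P(≤ 98.0) for each distribution:

X ~ Normal(μ=118, σ=15.8):
P(X ≤ 98.0) = 0.1028

Y ~ Normal(μ=98, σ=14.6):
P(Y ≤ 98.0) = 0.5000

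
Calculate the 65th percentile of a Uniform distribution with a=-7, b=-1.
-3.1000

We have X ~ Uniform(a=-7, b=-1).

We want to find x such that P(X ≤ x) = 0.65.

This is the 65th percentile, which means 65% of values fall below this point.

Using the inverse CDF (quantile function):
x = F⁻¹(0.65) = -3.1000

Verification: P(X ≤ -3.1000) = 0.65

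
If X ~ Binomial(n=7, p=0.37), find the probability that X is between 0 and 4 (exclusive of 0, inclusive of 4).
0.890549

We have X ~ Binomial(n=7, p=0.37).

To find P(0 < X ≤ 4), we use:
P(0 < X ≤ 4) = P(X ≤ 4) - P(X ≤ 0)
                 = F(4) - F(0)
                 = 0.929938 - 0.039390
                 = 0.890549

So there's approximately a 89.1% chance that X falls in this range.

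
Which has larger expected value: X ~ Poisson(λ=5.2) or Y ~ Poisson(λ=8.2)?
Y has larger mean (8.2000 > 5.2000)

Compute the expected value for each distribution:

X ~ Poisson(λ=5.2):
E[X] = 5.2000

Y ~ Poisson(λ=8.2):
E[Y] = 8.2000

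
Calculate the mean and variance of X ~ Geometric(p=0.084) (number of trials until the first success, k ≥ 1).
E[X] = 11.9048, Var(X) = 129.8186

We have X ~ Geometric(p=0.084) (number of trials until the first success, k ≥ 1).

For a Geometric distribution with p=0.084 (number of trials until the first success, k ≥ 1):

Expected value:
E[X] = 11.9048

Variance:
Var(X) = 129.8186

Standard deviation:
σ = √Var(X) = 11.3938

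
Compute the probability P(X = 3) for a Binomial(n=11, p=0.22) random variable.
0.240718

We have X ~ Binomial(n=11, p=0.22).

For a Binomial distribution, the PMF gives us the probability of each outcome.

Using the PMF formula:
P(X = 3) = 0.240718

Rounded to 4 decimal places: 0.2407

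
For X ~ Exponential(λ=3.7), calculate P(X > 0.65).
0.090265

We have X ~ Exponential(λ=3.7).

P(X > 0.65) = 1 - P(X ≤ 0.65)
                = 1 - F(0.65)
                = 1 - 0.909735
                = 0.090265

So there's approximately a 9.0% chance that X exceeds 0.65.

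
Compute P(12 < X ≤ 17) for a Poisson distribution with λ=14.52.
0.478877

We have X ~ Poisson(λ=14.52).

To find P(12 < X ≤ 17), we use:
P(12 < X ≤ 17) = P(X ≤ 17) - P(X ≤ 12)
                 = F(17) - F(12)
                 = 0.788144 - 0.309266
                 = 0.478877

So there's approximately a 47.9% chance that X falls in this range.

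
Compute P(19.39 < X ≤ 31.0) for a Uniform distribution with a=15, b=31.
0.725625

We have X ~ Uniform(a=15, b=31).

To find P(19.39 < X ≤ 31.0), we use:
P(19.39 < X ≤ 31.0) = P(X ≤ 31.0) - P(X ≤ 19.39)
                 = F(31.0) - F(19.39)
                 = 1.000000 - 0.274375
                 = 0.725625

So there's approximately a 72.6% chance that X falls in this range.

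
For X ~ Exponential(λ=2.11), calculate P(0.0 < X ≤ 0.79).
0.811168

We have X ~ Exponential(λ=2.11).

To find P(0.0 < X ≤ 0.79), we use:
P(0.0 < X ≤ 0.79) = P(X ≤ 0.79) - P(X ≤ 0.0)
                 = F(0.79) - F(0.0)
                 = 0.811168 - 0.000000
                 = 0.811168

So there's approximately a 81.1% chance that X falls in this range.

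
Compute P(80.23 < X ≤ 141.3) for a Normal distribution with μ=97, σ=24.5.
0.717876

We have X ~ Normal(μ=97, σ=24.5).

To find P(80.23 < X ≤ 141.3), we use:
P(80.23 < X ≤ 141.3) = P(X ≤ 141.3) - P(X ≤ 80.23)
                 = F(141.3) - F(80.23)
                 = 0.964709 - 0.246833
                 = 0.717876

So there's approximately a 71.8% chance that X falls in this range.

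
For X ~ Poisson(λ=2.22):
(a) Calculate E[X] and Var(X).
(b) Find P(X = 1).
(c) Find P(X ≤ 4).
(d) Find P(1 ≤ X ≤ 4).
(a) E[X] = 2.2200, Var(X) = 2.2200
(b) P(X = 1) = 0.241112
(c) P(X ≤ 4) = 0.925323
(d) P(1 ≤ X ≤ 4) = 0.816714

We have X ~ Poisson(λ=2.22).

(a) Moments:
E[X] = 2.2200
Var(X) = 2.2200
σ = √Var(X) = 1.4900

(b) Point probability using PMF:
P(X = 1) = 0.241112

(c) Cumulative probability using CDF:
P(X ≤ 4) = F(4) = 0.925323

(d) Range probability:
P(1 ≤ X ≤ 4) = P(X ≤ 4) - P(X ≤ 0)
                   = F(4) - F(0)
                   = 0.925323 - 0.108609
                   = 0.816714

This means approximately 81.7% of outcomes fall in the interval [1, 4].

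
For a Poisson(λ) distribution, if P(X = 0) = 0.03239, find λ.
λ = 3.4299

For a Poisson(λ) distribution, the PMF at 0 is:
P(X = 0) = λ^0 e^(-λ) / 0! = e^(-λ)

Given P(X = 0) = 0.03239:
e^(-λ) = 0.03239
-λ = ln(0.03239)
λ = -ln(0.03239) = 3.4299

Verification: e^(-3.4299) = 0.03239 ✓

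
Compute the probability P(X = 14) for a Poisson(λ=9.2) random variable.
0.036067

We have X ~ Poisson(λ=9.2).

For a Poisson distribution, the PMF gives us the probability of each outcome.

Using the PMF formula:
P(X = 14) = 0.036067

Rounded to 4 decimal places: 0.0361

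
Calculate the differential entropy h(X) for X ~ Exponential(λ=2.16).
0.2299 nats

We have X ~ Exponential(λ=2.16).

The differential entropy measures the uncertainty or information content of the distribution.

For an Exponential distribution with λ=2.16:
h(X) = 0.2299 nats

(In bits, this would be 0.3317 bits.)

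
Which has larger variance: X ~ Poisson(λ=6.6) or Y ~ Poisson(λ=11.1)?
Y has larger variance (11.1000 > 6.6000)

Compute the variance for each distribution:

X ~ Poisson(λ=6.6):
Var(X) = 6.6000

Y ~ Poisson(λ=11.1):
Var(Y) = 11.1000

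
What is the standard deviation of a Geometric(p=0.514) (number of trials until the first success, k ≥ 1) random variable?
1.3563

We have X ~ Geometric(p=0.514) (number of trials until the first success, k ≥ 1).

For a Geometric distribution with p=0.514 (number of trials until the first success, k ≥ 1):
σ = √Var(X) = 1.3563

The standard deviation is the square root of the variance.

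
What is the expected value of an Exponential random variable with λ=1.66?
0.6024

We have X ~ Exponential(λ=1.66).

For an Exponential distribution with λ=1.66:
E[X] = 0.6024

This is the expected (average) value of X.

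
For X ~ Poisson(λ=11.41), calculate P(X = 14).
0.080592

We have X ~ Poisson(λ=11.41).

For a Poisson distribution, the PMF gives us the probability of each outcome.

Using the PMF formula:
P(X = 14) = 0.080592

Rounded to 4 decimal places: 0.0806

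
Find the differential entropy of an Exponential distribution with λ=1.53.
0.5747 nats

We have X ~ Exponential(λ=1.53).

The differential entropy measures the uncertainty or information content of the distribution.

For an Exponential distribution with λ=1.53:
h(X) = 0.5747 nats

(In bits, this would be 0.8292 bits.)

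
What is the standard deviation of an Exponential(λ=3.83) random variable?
0.2611

We have X ~ Exponential(λ=3.83).

For an Exponential distribution with λ=3.83:
σ = √Var(X) = 0.2611

The standard deviation is the square root of the variance.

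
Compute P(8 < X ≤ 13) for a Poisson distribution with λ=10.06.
0.533946

We have X ~ Poisson(λ=10.06).

To find P(8 < X ≤ 13), we use:
P(8 < X ≤ 13) = P(X ≤ 13) - P(X ≤ 8)
                 = F(13) - F(8)
                 = 0.860051 - 0.326104
                 = 0.533946

So there's approximately a 53.4% chance that X falls in this range.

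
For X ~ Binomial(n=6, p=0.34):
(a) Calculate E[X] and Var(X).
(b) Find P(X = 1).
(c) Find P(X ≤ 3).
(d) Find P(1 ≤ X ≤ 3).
(a) E[X] = 2.0400, Var(X) = 1.3464
(b) P(X = 1) = 0.255476
(c) P(X ≤ 3) = 0.893147
(d) P(1 ≤ X ≤ 3) = 0.810493

We have X ~ Binomial(n=6, p=0.34).

(a) Moments:
E[X] = 2.0400
Var(X) = 1.3464
σ = √Var(X) = 1.1603

(b) Point probability using PMF:
P(X = 1) = 0.255476

(c) Cumulative probability using CDF:
P(X ≤ 3) = F(3) = 0.893147

(d) Range probability:
P(1 ≤ X ≤ 3) = P(X ≤ 3) - P(X ≤ 0)
                   = F(3) - F(0)
                   = 0.893147 - 0.082654
                   = 0.810493

This means approximately 81.0% of outcomes fall in the interval [1, 3].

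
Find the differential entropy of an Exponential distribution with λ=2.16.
0.2299 nats

We have X ~ Exponential(λ=2.16).

The differential entropy measures the uncertainty or information content of the distribution.

For an Exponential distribution with λ=2.16:
h(X) = 0.2299 nats

(In bits, this would be 0.3317 bits.)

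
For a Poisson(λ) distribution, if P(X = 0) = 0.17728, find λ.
λ = 1.7300

For a Poisson(λ) distribution, the PMF at 0 is:
P(X = 0) = λ^0 e^(-λ) / 0! = e^(-λ)

Given P(X = 0) = 0.17728:
e^(-λ) = 0.17728
-λ = ln(0.17728)
λ = -ln(0.17728) = 1.7300

Verification: e^(-1.7300) = 0.17728 ✓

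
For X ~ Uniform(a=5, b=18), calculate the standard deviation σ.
3.7528

We have X ~ Uniform(a=5, b=18).

For a Uniform distribution with a=5, b=18:
σ = √Var(X) = 3.7528

The standard deviation is the square root of the variance.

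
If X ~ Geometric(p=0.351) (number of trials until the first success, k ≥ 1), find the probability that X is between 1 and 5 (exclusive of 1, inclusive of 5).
0.533861

We have X ~ Geometric(p=0.351) (number of trials until the first success, k ≥ 1).

To find P(1 < X ≤ 5), we use:
P(1 < X ≤ 5) = P(X ≤ 5) - P(X ≤ 1)
                 = F(5) - F(1)
                 = 0.884861 - 0.351000
                 = 0.533861

So there's approximately a 53.4% chance that X falls in this range.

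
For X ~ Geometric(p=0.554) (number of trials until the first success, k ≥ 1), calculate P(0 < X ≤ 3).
0.911283

We have X ~ Geometric(p=0.554) (number of trials until the first success, k ≥ 1).

To find P(0 < X ≤ 3), we use:
P(0 < X ≤ 3) = P(X ≤ 3) - P(X ≤ 0)
                 = F(3) - F(0)
                 = 0.911283 - 0.000000
                 = 0.911283

So there's approximately a 91.1% chance that X falls in this range.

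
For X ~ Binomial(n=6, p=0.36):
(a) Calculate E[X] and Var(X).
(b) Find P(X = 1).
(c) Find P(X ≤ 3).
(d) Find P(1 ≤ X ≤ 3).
(a) E[X] = 2.1600, Var(X) = 1.3824
(b) P(X = 1) = 0.231928
(c) P(X ≤ 3) = 0.871409
(d) P(1 ≤ X ≤ 3) = 0.802689

We have X ~ Binomial(n=6, p=0.36).

(a) Moments:
E[X] = 2.1600
Var(X) = 1.3824
σ = √Var(X) = 1.1758

(b) Point probability using PMF:
P(X = 1) = 0.231928

(c) Cumulative probability using CDF:
P(X ≤ 3) = F(3) = 0.871409

(d) Range probability:
P(1 ≤ X ≤ 3) = P(X ≤ 3) - P(X ≤ 0)
                   = F(3) - F(0)
                   = 0.871409 - 0.068719
                   = 0.802689

This means approximately 80.3% of outcomes fall in the interval [1, 3].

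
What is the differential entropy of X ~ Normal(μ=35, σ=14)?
4.0580 nats

We have X ~ Normal(μ=35, σ=14).

The differential entropy measures the uncertainty or information content of the distribution.

For a Normal distribution with μ=35, σ=14:
h(X) = 4.0580 nats

(In bits, this would be 5.8545 bits.)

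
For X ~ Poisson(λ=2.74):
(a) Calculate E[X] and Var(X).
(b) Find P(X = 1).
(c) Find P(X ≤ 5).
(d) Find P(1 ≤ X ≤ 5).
(a) E[X] = 2.7400, Var(X) = 2.7400
(b) P(X = 1) = 0.176923
(c) P(X ≤ 5) = 0.939999
(d) P(1 ≤ X ≤ 5) = 0.875429

We have X ~ Poisson(λ=2.74).

(a) Moments:
E[X] = 2.7400
Var(X) = 2.7400
σ = √Var(X) = 1.6553

(b) Point probability using PMF:
P(X = 1) = 0.176923

(c) Cumulative probability using CDF:
P(X ≤ 5) = F(5) = 0.939999

(d) Range probability:
P(1 ≤ X ≤ 5) = P(X ≤ 5) - P(X ≤ 0)
                   = F(5) - F(0)
                   = 0.939999 - 0.064570
                   = 0.875429

This means approximately 87.5% of outcomes fall in the interval [1, 5].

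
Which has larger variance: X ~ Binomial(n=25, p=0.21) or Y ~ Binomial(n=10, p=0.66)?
X has larger variance (4.1475 > 2.2440)

Compute the variance for each distribution:

X ~ Binomial(n=25, p=0.21):
Var(X) = 4.1475

Y ~ Binomial(n=10, p=0.66):
Var(Y) = 2.2440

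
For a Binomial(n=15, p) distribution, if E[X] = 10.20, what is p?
p = 0.68

For a Binomial(n, p) distribution:
E[X] = n × p

Given n = 15 and E[X] = 10.20:
10.20 = 15 × p
p = 10.20 / 15 = 0.68

Verification: Binomial(15, 0.68) has E[X] = 10.20 ✓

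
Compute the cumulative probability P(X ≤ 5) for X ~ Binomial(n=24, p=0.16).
0.825723

We have X ~ Binomial(n=24, p=0.16).

The CDF gives us P(X ≤ k).

Using the CDF:
P(X ≤ 5) = 0.825723

This means there's approximately a 82.6% chance that X is at most 5.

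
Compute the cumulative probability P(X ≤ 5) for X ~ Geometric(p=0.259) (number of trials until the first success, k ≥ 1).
0.776596

We have X ~ Geometric(p=0.259) (number of trials until the first success, k ≥ 1).

The CDF gives us P(X ≤ k).

Using the CDF:
P(X ≤ 5) = 0.776596

This means there's approximately a 77.7% chance that X is at most 5.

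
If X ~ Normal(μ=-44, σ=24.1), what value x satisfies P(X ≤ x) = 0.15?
-68.9780

We have X ~ Normal(μ=-44, σ=24.1).

We want to find x such that P(X ≤ x) = 0.15.

This is the 15th percentile, which means 15% of values fall below this point.

Using the inverse CDF (quantile function):
x = F⁻¹(0.15) = -68.9780

Verification: P(X ≤ -68.9780) = 0.15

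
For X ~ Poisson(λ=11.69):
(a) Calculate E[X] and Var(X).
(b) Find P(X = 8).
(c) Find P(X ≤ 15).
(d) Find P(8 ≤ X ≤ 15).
(a) E[X] = 11.6900, Var(X) = 11.6900
(b) P(X = 8) = 0.072459
(c) P(X ≤ 15) = 0.865974
(d) P(8 ≤ X ≤ 15) = 0.762026

We have X ~ Poisson(λ=11.69).

(a) Moments:
E[X] = 11.6900
Var(X) = 11.6900
σ = √Var(X) = 3.4191

(b) Point probability using PMF:
P(X = 8) = 0.072459

(c) Cumulative probability using CDF:
P(X ≤ 15) = F(15) = 0.865974

(d) Range probability:
P(8 ≤ X ≤ 15) = P(X ≤ 15) - P(X ≤ 7)
                   = F(15) - F(7)
                   = 0.865974 - 0.103948
                   = 0.762026

This means approximately 76.2% of outcomes fall in the interval [8, 15].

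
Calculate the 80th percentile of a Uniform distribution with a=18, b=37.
33.2000

We have X ~ Uniform(a=18, b=37).

We want to find x such that P(X ≤ x) = 0.8.

This is the 80th percentile, which means 80% of values fall below this point.

Using the inverse CDF (quantile function):
x = F⁻¹(0.8) = 33.2000

Verification: P(X ≤ 33.2000) = 0.8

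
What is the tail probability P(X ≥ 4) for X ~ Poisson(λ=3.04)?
0.361729

We have X ~ Poisson(λ=3.04).

For discrete distributions, P(X ≥ 4) = 1 - P(X ≤ 3).

P(X ≤ 3) = 0.638271
P(X ≥ 4) = 1 - 0.638271 = 0.361729

So there's approximately a 36.2% chance that X is at least 4.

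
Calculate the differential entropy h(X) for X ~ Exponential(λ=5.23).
-0.6544 nats

We have X ~ Exponential(λ=5.23).

The differential entropy measures the uncertainty or information content of the distribution.

For an Exponential distribution with λ=5.23:
h(X) = -0.6544 nats

(In bits, this would be -0.9441 bits.)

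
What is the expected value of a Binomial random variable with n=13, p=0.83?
10.7900

We have X ~ Binomial(n=13, p=0.83).

For a Binomial distribution with n=13, p=0.83:
E[X] = 10.7900

This is the expected (average) value of X.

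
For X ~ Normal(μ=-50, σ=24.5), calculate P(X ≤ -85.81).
0.071921

We have X ~ Normal(μ=-50, σ=24.5).

The CDF gives us P(X ≤ k).

Using the CDF:
P(X ≤ -85.81) = 0.071921

This means there's approximately a 7.2% chance that X is at most -85.81.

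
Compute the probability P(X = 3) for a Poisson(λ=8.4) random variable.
0.022213

We have X ~ Poisson(λ=8.4).

For a Poisson distribution, the PMF gives us the probability of each outcome.

Using the PMF formula:
P(X = 3) = 0.022213

Rounded to 4 decimal places: 0.0222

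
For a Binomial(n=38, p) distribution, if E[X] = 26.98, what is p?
p = 0.71

For a Binomial(n, p) distribution:
E[X] = n × p

Given n = 38 and E[X] = 26.98:
26.98 = 38 × p
p = 26.98 / 38 = 0.71

Verification: Binomial(38, 0.71) has E[X] = 26.98 ✓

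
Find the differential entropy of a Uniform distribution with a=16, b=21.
1.6094 nats

We have X ~ Uniform(a=16, b=21).

The differential entropy measures the uncertainty or information content of the distribution.

For a Uniform distribution with a=16, b=21:
h(X) = 1.6094 nats

(In bits, this would be 2.3219 bits.)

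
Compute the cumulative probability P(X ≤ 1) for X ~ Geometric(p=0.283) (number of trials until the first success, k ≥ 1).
0.283000

We have X ~ Geometric(p=0.283) (number of trials until the first success, k ≥ 1).

The CDF gives us P(X ≤ k).

Using the CDF:
P(X ≤ 1) = 0.283000

This means there's approximately a 28.3% chance that X is at most 1.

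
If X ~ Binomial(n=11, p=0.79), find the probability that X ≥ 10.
0.293517

We have X ~ Binomial(n=11, p=0.79).

For discrete distributions, P(X ≥ 10) = 1 - P(X ≤ 9).

P(X ≤ 9) = 0.706483
P(X ≥ 10) = 1 - 0.706483 = 0.293517

So there's approximately a 29.4% chance that X is at least 10.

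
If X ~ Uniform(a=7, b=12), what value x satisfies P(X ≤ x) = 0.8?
11.0000

We have X ~ Uniform(a=7, b=12).

We want to find x such that P(X ≤ x) = 0.8.

This is the 80th percentile, which means 80% of values fall below this point.

Using the inverse CDF (quantile function):
x = F⁻¹(0.8) = 11.0000

Verification: P(X ≤ 11.0000) = 0.8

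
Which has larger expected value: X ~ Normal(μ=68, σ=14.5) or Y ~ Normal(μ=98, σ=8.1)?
Y has larger mean (98.0000 > 68.0000)

Compute the expected value for each distribution:

X ~ Normal(μ=68, σ=14.5):
E[X] = 68.0000

Y ~ Normal(μ=98, σ=8.1):
E[Y] = 98.0000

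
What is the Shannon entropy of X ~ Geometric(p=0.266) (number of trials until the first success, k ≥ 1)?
2.1776 nats

We have X ~ Geometric(p=0.266) (number of trials until the first success, k ≥ 1).

The Shannon entropy measures the uncertainty or information content of the distribution.

For a Geometric distribution with p=0.266 (number of trials until the first success, k ≥ 1):
H(X) = 2.1776 nats

(In bits, this would be 3.1416 bits.)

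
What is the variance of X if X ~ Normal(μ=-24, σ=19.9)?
396.0100

We have X ~ Normal(μ=-24, σ=19.9).

For a Normal distribution with μ=-24, σ=19.9:
Var(X) = 396.0100

The variance measures the spread of the distribution around the mean.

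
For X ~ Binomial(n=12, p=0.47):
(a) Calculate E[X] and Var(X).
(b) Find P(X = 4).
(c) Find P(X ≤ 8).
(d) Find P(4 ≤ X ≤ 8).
(a) E[X] = 5.6400, Var(X) = 2.9892
(b) P(X = 4) = 0.150385
(c) P(X ≤ 8) = 0.951905
(d) P(4 ≤ X ≤ 8) = 0.845319

We have X ~ Binomial(n=12, p=0.47).

(a) Moments:
E[X] = 5.6400
Var(X) = 2.9892
σ = √Var(X) = 1.7289

(b) Point probability using PMF:
P(X = 4) = 0.150385

(c) Cumulative probability using CDF:
P(X ≤ 8) = F(8) = 0.951905

(d) Range probability:
P(4 ≤ X ≤ 8) = P(X ≤ 8) - P(X ≤ 3)
                   = F(8) - F(3)
                   = 0.951905 - 0.106587
                   = 0.845319

This means approximately 84.5% of outcomes fall in the interval [4, 8].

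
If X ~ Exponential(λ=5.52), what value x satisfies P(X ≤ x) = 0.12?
0.0232

We have X ~ Exponential(λ=5.52).

We want to find x such that P(X ≤ x) = 0.12.

This is the 12th percentile, which means 12% of values fall below this point.

Using the inverse CDF (quantile function):
x = F⁻¹(0.12) = 0.0232

Verification: P(X ≤ 0.0232) = 0.12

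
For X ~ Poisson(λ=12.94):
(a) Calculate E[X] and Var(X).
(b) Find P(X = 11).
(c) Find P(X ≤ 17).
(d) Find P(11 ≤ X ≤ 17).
(a) E[X] = 12.9400, Var(X) = 12.9400
(b) P(X = 11) = 0.102412
(c) P(X ≤ 17) = 0.893733
(d) P(11 ≤ X ≤ 17) = 0.636863

We have X ~ Poisson(λ=12.94).

(a) Moments:
E[X] = 12.9400
Var(X) = 12.9400
σ = √Var(X) = 3.5972

(b) Point probability using PMF:
P(X = 11) = 0.102412

(c) Cumulative probability using CDF:
P(X ≤ 17) = F(17) = 0.893733

(d) Range probability:
P(11 ≤ X ≤ 17) = P(X ≤ 17) - P(X ≤ 10)
                   = F(17) - F(10)
                   = 0.893733 - 0.256870
                   = 0.636863

This means approximately 63.7% of outcomes fall in the interval [11, 17].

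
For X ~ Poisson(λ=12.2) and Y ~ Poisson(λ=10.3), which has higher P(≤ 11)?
Y has higher probability (P(Y ≤ 11) = 0.6622 > P(X ≤ 11) = 0.4389)

Compute P(≤ 11) for each distribution:

X ~ Poisson(λ=12.2):
P(X ≤ 11) = 0.4389

Y ~ Poisson(λ=10.3):
P(Y ≤ 11) = 0.6622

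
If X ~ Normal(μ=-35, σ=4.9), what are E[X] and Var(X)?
E[X] = -35.0000, Var(X) = 24.0100

We have X ~ Normal(μ=-35, σ=4.9).

For a Normal distribution with μ=-35, σ=4.9:

Expected value:
E[X] = -35.0000

Variance:
Var(X) = 24.0100

Standard deviation:
σ = √Var(X) = 4.9000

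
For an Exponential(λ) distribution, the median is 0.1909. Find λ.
λ = 3.6309

For X ~ Exponential(λ), the CDF is F(x) = 1 - e^(-λx).
The median m satisfies F(m) = 0.5:
1 - e^(-λm) = 0.5
e^(-λm) = 0.5
λm = ln(2)
m = ln(2) / λ

Given m = 0.1909:
λ = ln(2) / 0.1909 = 0.693147 / 0.1909 = 3.6309

Verification: ln(2) / 3.6309 = 0.1909 ✓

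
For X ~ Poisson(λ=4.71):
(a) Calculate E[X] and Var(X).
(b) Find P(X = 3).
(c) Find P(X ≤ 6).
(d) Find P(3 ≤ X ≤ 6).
(a) E[X] = 4.7100, Var(X) = 4.7100
(b) P(X = 3) = 0.156814
(c) P(X ≤ 6) = 0.803242
(d) P(3 ≤ X ≤ 6) = 0.651943

We have X ~ Poisson(λ=4.71).

(a) Moments:
E[X] = 4.7100
Var(X) = 4.7100
σ = √Var(X) = 2.1703

(b) Point probability using PMF:
P(X = 3) = 0.156814

(c) Cumulative probability using CDF:
P(X ≤ 6) = F(6) = 0.803242

(d) Range probability:
P(3 ≤ X ≤ 6) = P(X ≤ 6) - P(X ≤ 2)
                   = F(6) - F(2)
                   = 0.803242 - 0.151299
                   = 0.651943

This means approximately 65.2% of outcomes fall in the interval [3, 6].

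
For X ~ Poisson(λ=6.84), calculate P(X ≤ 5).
0.321608

We have X ~ Poisson(λ=6.84).

The CDF gives us P(X ≤ k).

Using the CDF:
P(X ≤ 5) = 0.321608

This means there's approximately a 32.2% chance that X is at most 5.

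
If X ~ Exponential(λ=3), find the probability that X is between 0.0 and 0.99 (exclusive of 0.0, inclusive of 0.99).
0.948697

We have X ~ Exponential(λ=3).

To find P(0.0 < X ≤ 0.99), we use:
P(0.0 < X ≤ 0.99) = P(X ≤ 0.99) - P(X ≤ 0.0)
                 = F(0.99) - F(0.0)
                 = 0.948697 - 0.000000
                 = 0.948697

So there's approximately a 94.9% chance that X falls in this range.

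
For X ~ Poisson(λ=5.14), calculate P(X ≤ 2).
0.113345

We have X ~ Poisson(λ=5.14).

The CDF gives us P(X ≤ k).

Using the CDF:
P(X ≤ 2) = 0.113345

This means there's approximately a 11.3% chance that X is at most 2.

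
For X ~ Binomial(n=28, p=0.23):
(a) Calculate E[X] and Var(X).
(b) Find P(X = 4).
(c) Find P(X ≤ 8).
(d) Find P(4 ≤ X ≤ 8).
(a) E[X] = 6.4400, Var(X) = 4.9588
(b) P(X = 4) = 0.108122
(c) P(X ≤ 8) = 0.824437
(d) P(4 ≤ X ≤ 8) = 0.737938

We have X ~ Binomial(n=28, p=0.23).

(a) Moments:
E[X] = 6.4400
Var(X) = 4.9588
σ = √Var(X) = 2.2268

(b) Point probability using PMF:
P(X = 4) = 0.108122

(c) Cumulative probability using CDF:
P(X ≤ 8) = F(8) = 0.824437

(d) Range probability:
P(4 ≤ X ≤ 8) = P(X ≤ 8) - P(X ≤ 3)
                   = F(8) - F(3)
                   = 0.824437 - 0.086499
                   = 0.737938

This means approximately 73.8% of outcomes fall in the interval [4, 8].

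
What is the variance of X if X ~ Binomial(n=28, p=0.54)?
6.9552

We have X ~ Binomial(n=28, p=0.54).

For a Binomial distribution with n=28, p=0.54:
Var(X) = 6.9552

The variance measures the spread of the distribution around the mean.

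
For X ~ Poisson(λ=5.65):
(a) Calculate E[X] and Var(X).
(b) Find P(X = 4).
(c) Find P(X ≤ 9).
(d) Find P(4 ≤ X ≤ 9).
(a) E[X] = 5.6500, Var(X) = 5.6500
(b) P(X = 4) = 0.149355
(c) P(X ≤ 9) = 0.938068
(d) P(4 ≤ X ≤ 9) = 0.752795

We have X ~ Poisson(λ=5.65).

(a) Moments:
E[X] = 5.6500
Var(X) = 5.6500
σ = √Var(X) = 2.3770

(b) Point probability using PMF:
P(X = 4) = 0.149355

(c) Cumulative probability using CDF:
P(X ≤ 9) = F(9) = 0.938068

(d) Range probability:
P(4 ≤ X ≤ 9) = P(X ≤ 9) - P(X ≤ 3)
                   = F(9) - F(3)
                   = 0.938068 - 0.185273
                   = 0.752795

This means approximately 75.3% of outcomes fall in the interval [4, 9].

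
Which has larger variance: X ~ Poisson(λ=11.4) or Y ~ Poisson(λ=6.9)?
X has larger variance (11.4000 > 6.9000)

Compute the variance for each distribution:

X ~ Poisson(λ=11.4):
Var(X) = 11.4000

Y ~ Poisson(λ=6.9):
Var(Y) = 6.9000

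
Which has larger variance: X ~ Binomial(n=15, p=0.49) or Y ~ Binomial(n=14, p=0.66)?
X has larger variance (3.7485 > 3.1416)

Compute the variance for each distribution:

X ~ Binomial(n=15, p=0.49):
Var(X) = 3.7485

Y ~ Binomial(n=14, p=0.66):
Var(Y) = 3.1416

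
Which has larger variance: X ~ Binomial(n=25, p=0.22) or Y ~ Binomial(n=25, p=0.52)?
Y has larger variance (6.2400 > 4.2900)

Compute the variance for each distribution:

X ~ Binomial(n=25, p=0.22):
Var(X) = 4.2900

Y ~ Binomial(n=25, p=0.52):
Var(Y) = 6.2400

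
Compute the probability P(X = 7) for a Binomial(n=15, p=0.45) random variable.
0.201344

We have X ~ Binomial(n=15, p=0.45).

For a Binomial distribution, the PMF gives us the probability of each outcome.

Using the PMF formula:
P(X = 7) = 0.201344

Rounded to 4 decimal places: 0.2013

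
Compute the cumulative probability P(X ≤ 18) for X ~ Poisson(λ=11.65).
0.970767

We have X ~ Poisson(λ=11.65).

The CDF gives us P(X ≤ k).

Using the CDF:
P(X ≤ 18) = 0.970767

This means there's approximately a 97.1% chance that X is at most 18.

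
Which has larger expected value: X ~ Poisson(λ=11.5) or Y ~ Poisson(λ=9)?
X has larger mean (11.5000 > 9.0000)

Compute the expected value for each distribution:

X ~ Poisson(λ=11.5):
E[X] = 11.5000

Y ~ Poisson(λ=9):
E[Y] = 9.0000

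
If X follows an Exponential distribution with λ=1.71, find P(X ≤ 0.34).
0.440885

We have X ~ Exponential(λ=1.71).

The CDF gives us P(X ≤ k).

Using the CDF:
P(X ≤ 0.34) = 0.440885

This means there's approximately a 44.1% chance that X is at most 0.34.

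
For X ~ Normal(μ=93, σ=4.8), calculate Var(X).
23.0400

We have X ~ Normal(μ=93, σ=4.8).

For a Normal distribution with μ=93, σ=4.8:
Var(X) = 23.0400

The variance measures the spread of the distribution around the mean.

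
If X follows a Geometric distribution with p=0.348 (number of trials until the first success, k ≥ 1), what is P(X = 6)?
0.041003

We have X ~ Geometric(p=0.348) (number of trials until the first success, k ≥ 1).

For a Geometric distribution, the PMF gives us the probability of each outcome.

Using the PMF formula:
P(X = 6) = 0.041003

Rounded to 4 decimal places: 0.0410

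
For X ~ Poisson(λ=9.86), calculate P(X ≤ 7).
0.233097

We have X ~ Poisson(λ=9.86).

The CDF gives us P(X ≤ k).

Using the CDF:
P(X ≤ 7) = 0.233097

This means there's approximately a 23.3% chance that X is at most 7.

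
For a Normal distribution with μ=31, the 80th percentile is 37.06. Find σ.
σ = 7.2004

For X ~ Normal(μ, σ), the p-th percentile satisfies x = μ + z_p × σ,
where z_p = Φ⁻¹(p) is the standard normal quantile.

Step 1: z_{0.8} = Φ⁻¹(0.8) = 0.8416

Step 2: Solve for σ:
37.06 = 31 + 0.8416 × σ
σ = (37.06 - 31) / 0.8416
σ = 6.06 / 0.8416
σ = 7.2004

Verification: μ + z × σ = 31 + 0.8416 × 7.2004 = 37.06 ✓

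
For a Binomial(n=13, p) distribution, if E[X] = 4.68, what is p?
p = 0.36

For a Binomial(n, p) distribution:
E[X] = n × p

Given n = 13 and E[X] = 4.68:
4.68 = 13 × p
p = 4.68 / 13 = 0.36

Verification: Binomial(13, 0.36) has E[X] = 4.68 ✓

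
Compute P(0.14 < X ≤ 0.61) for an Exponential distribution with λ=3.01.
0.496690

We have X ~ Exponential(λ=3.01).

To find P(0.14 < X ≤ 0.61), we use:
P(0.14 < X ≤ 0.61) = P(X ≤ 0.61) - P(X ≤ 0.14)
                 = F(0.61) - F(0.14)
                 = 0.840562 - 0.343872
                 = 0.496690

So there's approximately a 49.7% chance that X falls in this range.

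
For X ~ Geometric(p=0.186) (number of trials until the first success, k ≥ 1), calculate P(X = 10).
0.029183

We have X ~ Geometric(p=0.186) (number of trials until the first success, k ≥ 1).

For a Geometric distribution, the PMF gives us the probability of each outcome.

Using the PMF formula:
P(X = 10) = 0.029183

Rounded to 4 decimal places: 0.0292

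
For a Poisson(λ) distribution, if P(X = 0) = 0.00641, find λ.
λ = 5.0499

For a Poisson(λ) distribution, the PMF at 0 is:
P(X = 0) = λ^0 e^(-λ) / 0! = e^(-λ)

Given P(X = 0) = 0.00641:
e^(-λ) = 0.00641
-λ = ln(0.00641)
λ = -ln(0.00641) = 5.0499

Verification: e^(-5.0499) = 0.00641 ✓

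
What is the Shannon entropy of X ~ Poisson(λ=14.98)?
2.7665 nats

We have X ~ Poisson(λ=14.98).

The Shannon entropy measures the uncertainty or information content of the distribution.

For a Poisson distribution with λ=14.98:
H(X) = 2.7665 nats

(In bits, this would be 3.9913 bits.)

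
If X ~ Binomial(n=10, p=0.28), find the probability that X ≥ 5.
0.118117

We have X ~ Binomial(n=10, p=0.28).

For discrete distributions, P(X ≥ 5) = 1 - P(X ≤ 4).

P(X ≤ 4) = 0.881883
P(X ≥ 5) = 1 - 0.881883 = 0.118117

So there's approximately a 11.8% chance that X is at least 5.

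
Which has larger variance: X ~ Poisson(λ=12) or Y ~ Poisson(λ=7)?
X has larger variance (12.0000 > 7.0000)

Compute the variance for each distribution:

X ~ Poisson(λ=12):
Var(X) = 12.0000

Y ~ Poisson(λ=7):
Var(Y) = 7.0000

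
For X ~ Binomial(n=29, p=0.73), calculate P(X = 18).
0.066658

We have X ~ Binomial(n=29, p=0.73).

For a Binomial distribution, the PMF gives us the probability of each outcome.

Using the PMF formula:
P(X = 18) = 0.066658

Rounded to 4 decimal places: 0.0667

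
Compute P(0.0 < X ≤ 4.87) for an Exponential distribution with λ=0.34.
0.809061

We have X ~ Exponential(λ=0.34).

To find P(0.0 < X ≤ 4.87), we use:
P(0.0 < X ≤ 4.87) = P(X ≤ 4.87) - P(X ≤ 0.0)
                 = F(4.87) - F(0.0)
                 = 0.809061 - 0.000000
                 = 0.809061

So there's approximately a 80.9% chance that X falls in this range.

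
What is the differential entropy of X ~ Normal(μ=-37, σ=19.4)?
4.3842 nats

We have X ~ Normal(μ=-37, σ=19.4).

The differential entropy measures the uncertainty or information content of the distribution.

For a Normal distribution with μ=-37, σ=19.4:
h(X) = 4.3842 nats

(In bits, this would be 6.3251 bits.)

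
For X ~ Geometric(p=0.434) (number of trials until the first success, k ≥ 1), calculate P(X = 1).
0.434000

We have X ~ Geometric(p=0.434) (number of trials until the first success, k ≥ 1).

For a Geometric distribution, the PMF gives us the probability of each outcome.

Using the PMF formula:
P(X = 1) = 0.434000

Rounded to 4 decimal places: 0.4340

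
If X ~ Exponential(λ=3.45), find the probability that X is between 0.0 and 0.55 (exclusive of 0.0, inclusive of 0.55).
0.850057

We have X ~ Exponential(λ=3.45).

To find P(0.0 < X ≤ 0.55), we use:
P(0.0 < X ≤ 0.55) = P(X ≤ 0.55) - P(X ≤ 0.0)
                 = F(0.55) - F(0.0)
                 = 0.850057 - 0.000000
                 = 0.850057

So there's approximately a 85.0% chance that X falls in this range.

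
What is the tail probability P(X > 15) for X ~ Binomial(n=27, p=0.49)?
0.191211

We have X ~ Binomial(n=27, p=0.49).

P(X > 15) = 1 - P(X ≤ 15)
                = 1 - F(15)
                = 1 - 0.808789
                = 0.191211

So there's approximately a 19.1% chance that X exceeds 15.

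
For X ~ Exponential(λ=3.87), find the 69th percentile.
0.3026

We have X ~ Exponential(λ=3.87).

We want to find x such that P(X ≤ x) = 0.69.

This is the 69th percentile, which means 69% of values fall below this point.

Using the inverse CDF (quantile function):
x = F⁻¹(0.69) = 0.3026

Verification: P(X ≤ 0.3026) = 0.69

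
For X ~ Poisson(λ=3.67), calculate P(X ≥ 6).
0.165648

We have X ~ Poisson(λ=3.67).

For discrete distributions, P(X ≥ 6) = 1 - P(X ≤ 5).

P(X ≤ 5) = 0.834352
P(X ≥ 6) = 1 - 0.834352 = 0.165648

So there's approximately a 16.6% chance that X is at least 6.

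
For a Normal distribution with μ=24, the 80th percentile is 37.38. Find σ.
σ = 15.8979

For X ~ Normal(μ, σ), the p-th percentile satisfies x = μ + z_p × σ,
where z_p = Φ⁻¹(p) is the standard normal quantile.

Step 1: z_{0.8} = Φ⁻¹(0.8) = 0.8416

Step 2: Solve for σ:
37.38 = 24 + 0.8416 × σ
σ = (37.38 - 24) / 0.8416
σ = 13.38 / 0.8416
σ = 15.8979

Verification: μ + z × σ = 24 + 0.8416 × 15.8979 = 37.38 ✓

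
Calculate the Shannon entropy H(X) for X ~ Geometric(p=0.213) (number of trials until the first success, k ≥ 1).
2.4315 nats

We have X ~ Geometric(p=0.213) (number of trials until the first success, k ≥ 1).

The Shannon entropy measures the uncertainty or information content of the distribution.

For a Geometric distribution with p=0.213 (number of trials until the first success, k ≥ 1):
H(X) = 2.4315 nats

(In bits, this would be 3.5079 bits.)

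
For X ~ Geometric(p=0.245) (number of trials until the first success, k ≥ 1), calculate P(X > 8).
0.105579

We have X ~ Geometric(p=0.245) (number of trials until the first success, k ≥ 1).

P(X > 8) = 1 - P(X ≤ 8)
                = 1 - F(8)
                = 1 - 0.894421
                = 0.105579

So there's approximately a 10.6% chance that X exceeds 8.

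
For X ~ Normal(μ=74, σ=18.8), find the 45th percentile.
71.6376

We have X ~ Normal(μ=74, σ=18.8).

We want to find x such that P(X ≤ x) = 0.45.

This is the 45th percentile, which means 45% of values fall below this point.

Using the inverse CDF (quantile function):
x = F⁻¹(0.45) = 71.6376

Verification: P(X ≤ 71.6376) = 0.45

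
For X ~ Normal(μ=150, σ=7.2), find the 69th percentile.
153.5701

We have X ~ Normal(μ=150, σ=7.2).

We want to find x such that P(X ≤ x) = 0.69.

This is the 69th percentile, which means 69% of values fall below this point.

Using the inverse CDF (quantile function):
x = F⁻¹(0.69) = 153.5701

Verification: P(X ≤ 153.5701) = 0.69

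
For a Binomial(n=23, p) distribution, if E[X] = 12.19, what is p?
p = 0.53

For a Binomial(n, p) distribution:
E[X] = n × p

Given n = 23 and E[X] = 12.19:
12.19 = 23 × p
p = 12.19 / 23 = 0.53

Verification: Binomial(23, 0.53) has E[X] = 12.19 ✓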